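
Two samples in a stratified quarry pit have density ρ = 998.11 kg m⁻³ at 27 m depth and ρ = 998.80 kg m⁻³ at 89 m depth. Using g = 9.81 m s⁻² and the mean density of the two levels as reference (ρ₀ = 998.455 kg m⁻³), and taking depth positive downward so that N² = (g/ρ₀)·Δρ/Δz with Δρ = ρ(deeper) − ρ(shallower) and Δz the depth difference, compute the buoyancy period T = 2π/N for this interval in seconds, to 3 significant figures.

601 s

Δρ = 998.80 − 998.11 = 0.69 kg m⁻³ over Δz = 89 − 27 = 62 m.
N² = (9.81/998.455) × (0.69/62) = 1.0934 × 10⁻⁴ s⁻².
N = √(1.0934 × 10⁻⁴) = 0.010457 rad s⁻¹, so T = 2π/N = 600.86 s ≈ 601 s.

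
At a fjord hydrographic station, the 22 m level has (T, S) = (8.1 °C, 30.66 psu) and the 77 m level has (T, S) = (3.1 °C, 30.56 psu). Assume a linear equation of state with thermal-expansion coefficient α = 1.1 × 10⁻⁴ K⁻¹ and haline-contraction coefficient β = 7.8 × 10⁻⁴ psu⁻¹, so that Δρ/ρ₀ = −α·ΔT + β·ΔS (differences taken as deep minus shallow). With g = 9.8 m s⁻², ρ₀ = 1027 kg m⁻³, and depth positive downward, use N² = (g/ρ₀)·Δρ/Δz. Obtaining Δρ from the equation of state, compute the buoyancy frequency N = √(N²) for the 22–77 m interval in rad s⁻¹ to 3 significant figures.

9.17 × 10⁻³ rad s⁻¹

ΔT = -5.0 K, ΔS = -0.10 psu (deep − shallow).
Δρ/ρ₀ = −αΔT + βΔS = 5.50 × 10⁻⁴ − 7.80 × 10⁻⁵ = 4.72 × 10⁻⁴, so Δρ ≈ 0.4847 kg m⁻³.
N² = (g/ρ₀)·Δρ/Δz = g·(Δρ/ρ₀)/Δz = 9.8 × 4.72 × 10⁻⁴ / 55 = 8.4102 × 10⁻⁵ s⁻².
N = √(8.4102 × 10⁻⁵) = 9.1707 × 10⁻³ rad s⁻¹ ≈ 9.17 × 10⁻³ rad s⁻¹.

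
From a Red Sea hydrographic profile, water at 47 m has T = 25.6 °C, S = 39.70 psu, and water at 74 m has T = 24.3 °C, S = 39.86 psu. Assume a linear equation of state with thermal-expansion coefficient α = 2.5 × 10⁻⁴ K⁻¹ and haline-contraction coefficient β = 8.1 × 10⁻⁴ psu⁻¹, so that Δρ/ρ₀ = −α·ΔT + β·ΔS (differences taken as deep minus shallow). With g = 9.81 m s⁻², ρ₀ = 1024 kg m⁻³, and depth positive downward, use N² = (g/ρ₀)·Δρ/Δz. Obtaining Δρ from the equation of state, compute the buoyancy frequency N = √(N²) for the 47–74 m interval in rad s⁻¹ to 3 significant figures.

0.0129 rad s⁻¹

ΔT = -1.3 K, ΔS = +0.16 psu (deep − shallow).
Δρ/ρ₀ = −αΔT + βΔS = 3.25 × 10⁻⁴ + 1.296 × 10⁻⁴ = 4.546 × 10⁻⁴, so Δρ ≈ 0.4655 kg m⁻³.
N² = (g/ρ₀)·Δρ/Δz = g·(Δρ/ρ₀)/Δz = 9.81 × 4.546 × 10⁻⁴ / 27 = 1.6517 × 10⁻⁴ s⁻².
N = √(1.6517 × 10⁻⁴) = 0.012852 rad s⁻¹ ≈ 0.0129 rad s⁻¹.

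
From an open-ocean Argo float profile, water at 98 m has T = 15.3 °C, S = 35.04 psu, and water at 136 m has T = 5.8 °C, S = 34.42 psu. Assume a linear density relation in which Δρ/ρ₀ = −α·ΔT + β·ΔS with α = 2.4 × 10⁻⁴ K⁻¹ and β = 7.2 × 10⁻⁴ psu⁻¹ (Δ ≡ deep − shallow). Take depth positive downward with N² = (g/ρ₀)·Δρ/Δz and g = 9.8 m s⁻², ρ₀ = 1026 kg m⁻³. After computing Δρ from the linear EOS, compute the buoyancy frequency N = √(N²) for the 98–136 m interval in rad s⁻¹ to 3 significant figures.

ΔT = -9.5 K, ΔS = -0.62 psu (deep − shallow).
Δρ/ρ₀ = −αΔT + βΔS = 2.28 × 10⁻³ − 4.464 × 10⁻⁴ = 1.8336 × 10⁻³, so Δρ ≈ 1.881 kg m⁻³.
N² = (g/ρ₀)·Δρ/Δz = g·(Δρ/ρ₀)/Δz = 9.8 × 1.8336 × 10⁻³ / 38 = 4.7288 × 10⁻⁴ s⁻².
N = √(4.7288 × 10⁻⁴) = 0.021746 rad s⁻¹ ≈ 0.0217 rad s⁻¹.

0.0217 rad s⁻¹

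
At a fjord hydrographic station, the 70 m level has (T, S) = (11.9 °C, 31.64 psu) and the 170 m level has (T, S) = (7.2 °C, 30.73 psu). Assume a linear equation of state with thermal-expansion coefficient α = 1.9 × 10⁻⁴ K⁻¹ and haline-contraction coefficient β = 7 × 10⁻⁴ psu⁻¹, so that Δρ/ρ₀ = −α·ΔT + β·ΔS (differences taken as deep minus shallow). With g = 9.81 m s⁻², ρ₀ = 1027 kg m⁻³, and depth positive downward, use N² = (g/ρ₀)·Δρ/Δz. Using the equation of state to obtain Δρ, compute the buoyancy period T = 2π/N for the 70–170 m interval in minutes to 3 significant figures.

20.9 min

ΔT = -4.7 K, ΔS = -0.91 psu (deep − shallow).
Δρ/ρ₀ = −αΔT + βΔS = 8.93 × 10⁻⁴ − 6.37 × 10⁻⁴ = 2.56 × 10⁻⁴, so Δρ ≈ 0.2629 kg m⁻³.
N² = (g/ρ₀)·Δρ/Δz = g·(Δρ/ρ₀)/Δz = 9.81 × 2.56 × 10⁻⁴ / 100 = 2.5114 × 10⁻⁵ s⁻².
N = √(2.5114 × 10⁻⁵) = 5.0114 × 10⁻³ rad s⁻¹ → T = 2π/N = 1.2538 × 10³ s = 20.897 min ≈ 20.9 min.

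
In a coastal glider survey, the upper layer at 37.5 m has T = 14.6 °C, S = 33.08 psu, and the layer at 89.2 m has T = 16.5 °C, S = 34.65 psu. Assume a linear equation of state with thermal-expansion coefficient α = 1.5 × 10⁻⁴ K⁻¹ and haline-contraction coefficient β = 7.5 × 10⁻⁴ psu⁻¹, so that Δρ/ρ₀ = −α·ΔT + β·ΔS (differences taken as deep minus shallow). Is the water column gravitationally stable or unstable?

ΔT = 16.5 − 14.6 = +1.9 K and ΔS = 34.65 − 33.08 = +1.57 psu (deep − shallow).
−αΔT = -2.85 × 10⁻⁴; βΔS = 1.1775 × 10⁻³; sum Δρ/ρ₀ = 8.925 × 10⁻⁴.
Δρ/ρ₀ > 0, so Δρ > 0: deeper water is denser → statically stable.

stable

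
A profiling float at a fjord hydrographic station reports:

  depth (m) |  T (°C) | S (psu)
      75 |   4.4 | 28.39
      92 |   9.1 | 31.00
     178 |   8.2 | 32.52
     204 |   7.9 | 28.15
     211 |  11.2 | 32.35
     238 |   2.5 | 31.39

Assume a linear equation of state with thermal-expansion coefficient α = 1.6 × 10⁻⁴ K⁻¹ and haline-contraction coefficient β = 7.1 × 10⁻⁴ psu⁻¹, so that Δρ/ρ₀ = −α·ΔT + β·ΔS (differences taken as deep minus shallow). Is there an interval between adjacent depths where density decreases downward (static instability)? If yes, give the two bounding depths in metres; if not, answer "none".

178–204 m

Evaluate Δρ/ρ₀ = −αΔT + βΔS across each adjacent pair:
  75–92 m: −αΔT+βΔS = −(1.6 × 10⁻⁴)(+4.7)+(7.1 × 10⁻⁴)(+2.61) = 1.1 × 10⁻³ → stable
  92–178 m: −αΔT+βΔS = −(1.6 × 10⁻⁴)(-0.9)+(7.1 × 10⁻⁴)(+1.52) = 1.2 × 10⁻³ → stable
  178–204 m: −αΔT+βΔS = −(1.6 × 10⁻⁴)(-0.3)+(7.1 × 10⁻⁴)(-4.37) = -3.1 × 10⁻³ → UNSTABLE
  204–211 m: −αΔT+βΔS = −(1.6 × 10⁻⁴)(+3.3)+(7.1 × 10⁻⁴)(+4.20) = 2.5 × 10⁻³ → stable
  211–238 m: −αΔT+βΔS = −(1.6 × 10⁻⁴)(-8.7)+(7.1 × 10⁻⁴)(-0.96) = 7.1 × 10⁻⁴ → stable
The 178–204 m interval has Δρ < 0: lighter water underlies denser water.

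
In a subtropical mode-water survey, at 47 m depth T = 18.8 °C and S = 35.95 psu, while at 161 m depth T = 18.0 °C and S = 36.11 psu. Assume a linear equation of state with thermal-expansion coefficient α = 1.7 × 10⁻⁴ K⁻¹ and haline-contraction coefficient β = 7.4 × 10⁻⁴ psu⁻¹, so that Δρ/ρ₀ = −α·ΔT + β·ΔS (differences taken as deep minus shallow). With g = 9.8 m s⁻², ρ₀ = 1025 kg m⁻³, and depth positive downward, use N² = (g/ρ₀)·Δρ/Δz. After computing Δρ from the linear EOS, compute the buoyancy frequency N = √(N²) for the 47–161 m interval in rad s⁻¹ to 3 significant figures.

4.68 × 10⁻³ rad s⁻¹

ΔT = -0.8 K, ΔS = +0.16 psu (deep − shallow).
Δρ/ρ₀ = −αΔT + βΔS = 1.36 × 10⁻⁴ + 1.184 × 10⁻⁴ = 2.544 × 10⁻⁴, so Δρ ≈ 0.2608 kg m⁻³.
N² = (g/ρ₀)·Δρ/Δz = g·(Δρ/ρ₀)/Δz = 9.8 × 2.544 × 10⁻⁴ / 114 = 2.1869 × 10⁻⁵ s⁻².
N = √(2.1869 × 10⁻⁵) = 4.6764 × 10⁻³ rad s⁻¹ ≈ 4.68 × 10⁻³ rad s⁻¹.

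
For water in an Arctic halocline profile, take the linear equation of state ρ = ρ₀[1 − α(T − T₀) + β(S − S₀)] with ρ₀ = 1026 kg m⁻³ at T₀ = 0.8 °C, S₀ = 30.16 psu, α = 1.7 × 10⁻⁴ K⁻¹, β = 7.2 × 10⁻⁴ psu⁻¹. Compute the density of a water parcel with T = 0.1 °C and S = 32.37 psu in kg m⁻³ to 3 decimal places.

T − T₀ = -0.7 K, S − S₀ = +2.21 psu.
Bracket = 1 − α·(-0.7) + β·(+2.21) = 1 + (1.7102 × 10⁻³) = 1.0017102.
ρ = 1026 × 1.0017102 = 1027.755 kg m⁻³.

1027.755 kg m⁻³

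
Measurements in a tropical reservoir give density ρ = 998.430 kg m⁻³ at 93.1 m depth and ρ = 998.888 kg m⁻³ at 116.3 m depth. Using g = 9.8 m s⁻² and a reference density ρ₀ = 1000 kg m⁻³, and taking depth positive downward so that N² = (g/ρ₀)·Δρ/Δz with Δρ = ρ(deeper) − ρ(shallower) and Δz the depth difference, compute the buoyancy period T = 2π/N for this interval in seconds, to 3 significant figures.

452 s

Δρ = 998.888 − 998.430 = 0.458 kg m⁻³ over Δz = 116.3 − 93.1 = 23.2 m.
N² = (9.8/1000) × (0.458/23.2) = 1.9347 × 10⁻⁴ s⁻².
N = √(1.9347 × 10⁻⁴) = 0.013909 rad s⁻¹, so T = 2π/N = 451.74 s ≈ 452 s.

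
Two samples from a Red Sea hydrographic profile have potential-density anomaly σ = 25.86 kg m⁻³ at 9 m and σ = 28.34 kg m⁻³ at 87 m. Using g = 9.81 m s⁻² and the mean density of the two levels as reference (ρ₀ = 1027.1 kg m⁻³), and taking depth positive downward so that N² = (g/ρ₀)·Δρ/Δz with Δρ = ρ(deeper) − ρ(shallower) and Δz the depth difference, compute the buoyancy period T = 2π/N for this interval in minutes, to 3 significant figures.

6.01 min

Δρ = 1028.34 − 1025.86 = 2.48 kg m⁻³ over Δz = 87 − 9 = 78 m.
N² = (9.81/1027.1) × (2.48/78) = 3.0368 × 10⁻⁴ s⁻².
N = √(3.0368 × 10⁻⁴) = 0.017426 rad s⁻¹, so T = 2π/N = 360.56 s = 6.0093 min ≈ 6.01 min.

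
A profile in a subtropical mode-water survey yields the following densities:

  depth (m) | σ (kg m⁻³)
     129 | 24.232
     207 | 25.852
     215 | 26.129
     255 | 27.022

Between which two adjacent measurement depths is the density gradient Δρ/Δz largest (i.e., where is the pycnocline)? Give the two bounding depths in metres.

207–215 m

Compute the density gradient over each adjacent pair:
  129–207 m: Δρ/Δz = 1.620/78 = 0.021 kg m⁻⁴
  207–215 m: Δρ/Δz = 0.277/8 = 0.035 kg m⁻⁴
  215–255 m: Δρ/Δz = 0.893/40 = 0.022 kg m⁻⁴
The largest gradient is in the 207–215 m interval — the pycnocline.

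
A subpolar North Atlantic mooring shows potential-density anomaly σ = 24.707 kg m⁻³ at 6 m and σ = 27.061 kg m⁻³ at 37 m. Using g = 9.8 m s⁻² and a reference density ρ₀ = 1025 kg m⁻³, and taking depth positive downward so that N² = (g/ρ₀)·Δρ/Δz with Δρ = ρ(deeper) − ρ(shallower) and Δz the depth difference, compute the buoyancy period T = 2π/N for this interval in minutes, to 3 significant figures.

3.89 min

Δρ = 1027.061 − 1024.707 = 2.354 kg m⁻³ over Δz = 37 − 6 = 31 m.
N² = (9.8/1025) × (2.354/31) = 7.2602 × 10⁻⁴ s⁻².
N = √(7.2602 × 10⁻⁴) = 0.026945 rad s⁻¹, so T = 2π/N = 233.19 s = 3.8865 min ≈ 3.89 min.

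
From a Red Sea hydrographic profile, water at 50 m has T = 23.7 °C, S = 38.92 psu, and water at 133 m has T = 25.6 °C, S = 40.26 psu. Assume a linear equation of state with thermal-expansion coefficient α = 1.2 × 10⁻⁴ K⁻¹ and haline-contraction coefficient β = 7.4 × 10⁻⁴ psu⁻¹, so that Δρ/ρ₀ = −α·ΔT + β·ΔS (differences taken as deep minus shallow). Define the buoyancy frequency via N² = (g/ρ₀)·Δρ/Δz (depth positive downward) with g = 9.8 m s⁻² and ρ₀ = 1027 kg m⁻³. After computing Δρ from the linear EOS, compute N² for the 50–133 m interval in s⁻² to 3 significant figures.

9.02 × 10⁻⁵ s⁻²

ΔT = +1.9 K, ΔS = +1.34 psu (deep − shallow).
Δρ/ρ₀ = −αΔT + βΔS = -2.28 × 10⁻⁴ + 9.916 × 10⁻⁴ = 7.636 × 10⁻⁴, so Δρ ≈ 0.7842 kg m⁻³.
N² = (g/ρ₀)·Δρ/Δz = g·(Δρ/ρ₀)/Δz = 9.8 × 7.636 × 10⁻⁴ / 83 = 9.0160 × 10⁻⁵ s⁻² ≈ 9.02 × 10⁻⁵ s⁻².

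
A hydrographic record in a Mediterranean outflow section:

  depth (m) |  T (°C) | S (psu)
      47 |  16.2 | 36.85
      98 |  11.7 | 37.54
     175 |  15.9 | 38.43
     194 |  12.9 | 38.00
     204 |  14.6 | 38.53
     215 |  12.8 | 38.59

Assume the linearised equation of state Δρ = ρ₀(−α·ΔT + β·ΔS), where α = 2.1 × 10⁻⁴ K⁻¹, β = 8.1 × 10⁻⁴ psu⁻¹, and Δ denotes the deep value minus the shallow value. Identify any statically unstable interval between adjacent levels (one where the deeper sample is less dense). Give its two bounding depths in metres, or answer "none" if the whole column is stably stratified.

98–175 m

Evaluate Δρ/ρ₀ = −αΔT + βΔS across each adjacent pair:
  47–98 m: −αΔT+βΔS = −(2.1 × 10⁻⁴)(-4.5)+(8.1 × 10⁻⁴)(+0.69) = 1.5 × 10⁻³ → stable
  98–175 m: −αΔT+βΔS = −(2.1 × 10⁻⁴)(+4.2)+(8.1 × 10⁻⁴)(+0.89) = -1.6 × 10⁻⁴ → UNSTABLE
  175–194 m: −αΔT+βΔS = −(2.1 × 10⁻⁴)(-3.0)+(8.1 × 10⁻⁴)(-0.43) = 2.8 × 10⁻⁴ → stable
  194–204 m: −αΔT+βΔS = −(2.1 × 10⁻⁴)(+1.7)+(8.1 × 10⁻⁴)(+0.53) = 7.2 × 10⁻⁵ → stable
  204–215 m: −αΔT+βΔS = −(2.1 × 10⁻⁴)(-1.8)+(8.1 × 10⁻⁴)(+0.06) = 4.3 × 10⁻⁴ → stable
The 98–175 m interval has Δρ < 0: lighter water underlies denser water.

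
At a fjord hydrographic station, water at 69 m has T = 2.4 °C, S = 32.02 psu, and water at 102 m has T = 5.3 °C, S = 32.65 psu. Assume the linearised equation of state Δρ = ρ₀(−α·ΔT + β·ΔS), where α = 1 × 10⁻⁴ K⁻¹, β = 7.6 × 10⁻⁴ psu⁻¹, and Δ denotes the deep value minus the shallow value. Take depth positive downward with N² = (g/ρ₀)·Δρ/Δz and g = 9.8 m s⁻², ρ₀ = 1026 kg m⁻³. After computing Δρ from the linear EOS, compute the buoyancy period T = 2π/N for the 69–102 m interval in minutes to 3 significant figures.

ΔT = +2.9 K, ΔS = +0.63 psu (deep − shallow).
Δρ/ρ₀ = −αΔT + βΔS = -2.90 × 10⁻⁴ + 4.788 × 10⁻⁴ = 1.888 × 10⁻⁴, so Δρ ≈ 0.1937 kg m⁻³.
N² = (g/ρ₀)·Δρ/Δz = g·(Δρ/ρ₀)/Δz = 9.8 × 1.888 × 10⁻⁴ / 33 = 5.6068 × 10⁻⁵ s⁻².
N = √(5.6068 × 10⁻⁵) = 7.4879 × 10⁻³ rad s⁻¹ → T = 2π/N = 839.11 s = 13.985 min ≈ 14.0 min.

14.0 min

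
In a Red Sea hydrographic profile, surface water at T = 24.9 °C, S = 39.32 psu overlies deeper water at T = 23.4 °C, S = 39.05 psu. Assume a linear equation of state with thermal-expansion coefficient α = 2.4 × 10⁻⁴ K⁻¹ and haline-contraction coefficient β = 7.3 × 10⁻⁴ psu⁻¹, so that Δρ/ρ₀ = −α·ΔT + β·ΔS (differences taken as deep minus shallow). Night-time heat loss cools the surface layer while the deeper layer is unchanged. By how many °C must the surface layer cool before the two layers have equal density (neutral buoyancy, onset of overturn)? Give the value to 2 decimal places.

Neutral buoyancy requires Δρ = 0, i.e. −α(T_deep − T_surf′) + β(S_deep − S_surf) = 0.
T_surf′ = T_deep − (β/α)·ΔS = 23.4 − (7.3 × 10⁻⁴/2.4 × 10⁻⁴)·(-0.27) = 24.2212 °C.
Cooling required: 24.9 − (24.2212) = 0.6788 °C.

0.68 °C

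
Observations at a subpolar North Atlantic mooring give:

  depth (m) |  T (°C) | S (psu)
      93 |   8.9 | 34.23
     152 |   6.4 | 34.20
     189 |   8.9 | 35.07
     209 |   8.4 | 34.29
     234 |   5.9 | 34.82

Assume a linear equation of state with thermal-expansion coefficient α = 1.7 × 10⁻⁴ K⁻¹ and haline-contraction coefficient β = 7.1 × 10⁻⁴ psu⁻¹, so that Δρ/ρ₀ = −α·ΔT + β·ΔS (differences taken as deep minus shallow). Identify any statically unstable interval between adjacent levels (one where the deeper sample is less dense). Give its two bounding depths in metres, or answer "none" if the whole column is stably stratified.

Evaluate Δρ/ρ₀ = −αΔT + βΔS across each adjacent pair:
  93–152 m: −αΔT+βΔS = −(1.7 × 10⁻⁴)(-2.5)+(7.1 × 10⁻⁴)(-0.03) = 4.0 × 10⁻⁴ → stable
  152–189 m: −αΔT+βΔS = −(1.7 × 10⁻⁴)(+2.5)+(7.1 × 10⁻⁴)(+0.87) = 1.9 × 10⁻⁴ → stable
  189–209 m: −αΔT+βΔS = −(1.7 × 10⁻⁴)(-0.5)+(7.1 × 10⁻⁴)(-0.78) = -4.7 × 10⁻⁴ → UNSTABLE
  209–234 m: −αΔT+βΔS = −(1.7 × 10⁻⁴)(-2.5)+(7.1 × 10⁻⁴)(+0.53) = 8.0 × 10⁻⁴ → stable
The 189–209 m interval has Δρ < 0: lighter water underlies denser water.

189–209 m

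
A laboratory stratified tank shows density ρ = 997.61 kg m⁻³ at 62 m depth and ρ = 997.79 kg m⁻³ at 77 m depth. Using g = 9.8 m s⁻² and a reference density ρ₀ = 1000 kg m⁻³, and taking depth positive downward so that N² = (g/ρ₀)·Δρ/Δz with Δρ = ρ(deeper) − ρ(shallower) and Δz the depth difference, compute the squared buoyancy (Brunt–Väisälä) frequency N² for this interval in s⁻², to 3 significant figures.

1.18 × 10⁻⁴ s⁻²

Δρ = 997.79 − 997.61 = 0.18 kg m⁻³ over Δz = 77 − 62 = 15 m.
N² = (9.8/1000) × (0.18/15) = 1.1760 × 10⁻⁴ s⁻² ≈ 1.18 × 10⁻⁴ s⁻².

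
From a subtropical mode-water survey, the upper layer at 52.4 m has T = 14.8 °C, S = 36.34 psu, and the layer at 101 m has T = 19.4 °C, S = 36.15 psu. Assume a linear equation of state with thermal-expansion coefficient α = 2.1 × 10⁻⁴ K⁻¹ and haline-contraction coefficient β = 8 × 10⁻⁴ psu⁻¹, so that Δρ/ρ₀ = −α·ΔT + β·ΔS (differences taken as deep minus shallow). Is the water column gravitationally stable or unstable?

ΔT = 19.4 − 14.8 = +4.6 K and ΔS = 36.15 − 36.34 = -0.19 psu (deep − shallow).
−αΔT = -9.66 × 10⁻⁴; βΔS = -1.52 × 10⁻⁴; sum Δρ/ρ₀ = -1.118 × 10⁻³.
Δρ/ρ₀ < 0, so Δρ < 0: deeper water is lighter → statically unstable; the column would overturn.

unstable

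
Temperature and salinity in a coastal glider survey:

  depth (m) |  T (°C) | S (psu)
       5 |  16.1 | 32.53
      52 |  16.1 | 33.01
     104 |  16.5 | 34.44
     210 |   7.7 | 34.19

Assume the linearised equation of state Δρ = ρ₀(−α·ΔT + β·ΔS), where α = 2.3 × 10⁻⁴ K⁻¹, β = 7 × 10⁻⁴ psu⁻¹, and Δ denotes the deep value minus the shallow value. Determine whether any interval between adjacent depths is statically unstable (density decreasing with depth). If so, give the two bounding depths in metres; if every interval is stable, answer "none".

Evaluate Δρ/ρ₀ = −αΔT + βΔS across each adjacent pair:
  5–52 m: −αΔT+βΔS = −(2.3 × 10⁻⁴)(+0.0)+(7 × 10⁻⁴)(+0.48) = 3.4 × 10⁻⁴ → stable
  52–104 m: −αΔT+βΔS = −(2.3 × 10⁻⁴)(+0.4)+(7 × 10⁻⁴)(+1.43) = 9.1 × 10⁻⁴ → stable
  104–210 m: −αΔT+βΔS = −(2.3 × 10⁻⁴)(-8.8)+(7 × 10⁻⁴)(-0.25) = 1.8 × 10⁻³ → stable
Every interval has Δρ > 0: the column is stably stratified throughout.

none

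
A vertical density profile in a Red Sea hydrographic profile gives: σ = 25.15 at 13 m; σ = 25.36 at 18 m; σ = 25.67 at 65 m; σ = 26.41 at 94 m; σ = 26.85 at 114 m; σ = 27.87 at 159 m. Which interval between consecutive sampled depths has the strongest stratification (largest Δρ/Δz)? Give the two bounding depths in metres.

Compute the density gradient over each adjacent pair:
  13–18 m: Δρ/Δz = 0.21/5 = 0.042 kg m⁻⁴
  18–65 m: Δρ/Δz = 0.31/47 = 6.6 × 10⁻³ kg m⁻⁴
  65–94 m: Δρ/Δz = 0.74/29 = 0.026 kg m⁻⁴
  94–114 m: Δρ/Δz = 0.44/20 = 0.022 kg m⁻⁴
  114–159 m: Δρ/Δz = 1.02/45 = 0.023 kg m⁻⁴
The largest gradient is in the 13–18 m interval — the pycnocline.

13–18 m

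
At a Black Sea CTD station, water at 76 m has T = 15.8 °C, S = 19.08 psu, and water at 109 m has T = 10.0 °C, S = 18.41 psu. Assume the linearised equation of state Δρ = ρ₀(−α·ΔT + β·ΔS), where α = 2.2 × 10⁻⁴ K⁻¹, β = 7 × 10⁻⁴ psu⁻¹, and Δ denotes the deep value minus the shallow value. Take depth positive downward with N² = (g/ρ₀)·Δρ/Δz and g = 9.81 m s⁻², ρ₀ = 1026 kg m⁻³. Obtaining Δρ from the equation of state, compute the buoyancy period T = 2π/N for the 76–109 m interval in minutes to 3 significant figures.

6.76 min

ΔT = -5.8 K, ΔS = -0.67 psu (deep − shallow).
Δρ/ρ₀ = −αΔT + βΔS = 1.276 × 10⁻³ − 4.69 × 10⁻⁴ = 8.07 × 10⁻⁴, so Δρ ≈ 0.8280 kg m⁻³.
N² = (g/ρ₀)·Δρ/Δz = g·(Δρ/ρ₀)/Δz = 9.81 × 8.07 × 10⁻⁴ / 33 = 2.3990 × 10⁻⁴ s⁻².
N = √(2.3990 × 10⁻⁴) = 0.015489 rad s⁻¹ → T = 2π/N = 405.65 s = 6.7608 min ≈ 6.76 min.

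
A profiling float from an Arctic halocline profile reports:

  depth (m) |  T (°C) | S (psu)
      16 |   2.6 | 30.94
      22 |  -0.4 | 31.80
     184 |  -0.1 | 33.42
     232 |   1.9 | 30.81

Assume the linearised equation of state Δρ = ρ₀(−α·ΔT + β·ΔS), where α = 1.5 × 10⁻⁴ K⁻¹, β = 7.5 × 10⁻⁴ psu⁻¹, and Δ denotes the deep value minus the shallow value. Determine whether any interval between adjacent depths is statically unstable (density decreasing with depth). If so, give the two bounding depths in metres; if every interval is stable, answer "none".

184–232 m

Evaluate Δρ/ρ₀ = −αΔT + βΔS across each adjacent pair:
  16–22 m: −αΔT+βΔS = −(1.5 × 10⁻⁴)(-3.0)+(7.5 × 10⁻⁴)(+0.86) = 1.1 × 10⁻³ → stable
  22–184 m: −αΔT+βΔS = −(1.5 × 10⁻⁴)(+0.3)+(7.5 × 10⁻⁴)(+1.62) = 1.2 × 10⁻³ → stable
  184–232 m: −αΔT+βΔS = −(1.5 × 10⁻⁴)(+2.0)+(7.5 × 10⁻⁴)(-2.61) = -2.3 × 10⁻³ → UNSTABLE
The 184–232 m interval has Δρ < 0: lighter water underlies denser water.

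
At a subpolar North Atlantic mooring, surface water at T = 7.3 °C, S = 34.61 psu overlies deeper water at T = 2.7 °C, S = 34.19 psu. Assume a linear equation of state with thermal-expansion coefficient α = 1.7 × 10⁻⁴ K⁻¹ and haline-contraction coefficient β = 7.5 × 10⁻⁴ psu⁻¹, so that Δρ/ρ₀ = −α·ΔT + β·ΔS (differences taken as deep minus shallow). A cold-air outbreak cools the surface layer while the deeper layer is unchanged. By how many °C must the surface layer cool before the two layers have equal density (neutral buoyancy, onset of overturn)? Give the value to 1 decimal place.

Neutral buoyancy requires Δρ = 0, i.e. −α(T_deep − T_surf′) + β(S_deep − S_surf) = 0.
T_surf′ = T_deep − (β/α)·ΔS = 2.7 − (7.5 × 10⁻⁴/1.7 × 10⁻⁴)·(-0.42) = 4.553 °C.
Cooling required: 7.3 − (4.553) = 2.747 °C.

2.7 °C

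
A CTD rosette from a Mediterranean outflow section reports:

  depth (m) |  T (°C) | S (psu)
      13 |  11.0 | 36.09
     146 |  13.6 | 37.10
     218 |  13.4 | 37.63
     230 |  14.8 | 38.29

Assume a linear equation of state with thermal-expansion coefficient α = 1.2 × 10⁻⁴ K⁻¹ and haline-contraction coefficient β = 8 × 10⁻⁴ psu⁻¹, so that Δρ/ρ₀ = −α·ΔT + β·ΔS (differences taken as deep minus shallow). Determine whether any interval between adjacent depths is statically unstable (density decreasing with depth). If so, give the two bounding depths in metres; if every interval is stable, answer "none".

Evaluate Δρ/ρ₀ = −αΔT + βΔS across each adjacent pair:
  13–146 m: −αΔT+βΔS = −(1.2 × 10⁻⁴)(+2.6)+(8 × 10⁻⁴)(+1.01) = 5.0 × 10⁻⁴ → stable
  146–218 m: −αΔT+βΔS = −(1.2 × 10⁻⁴)(-0.2)+(8 × 10⁻⁴)(+0.53) = 4.5 × 10⁻⁴ → stable
  218–230 m: −αΔT+βΔS = −(1.2 × 10⁻⁴)(+1.4)+(8 × 10⁻⁴)(+0.66) = 3.6 × 10⁻⁴ → stable
Every interval has Δρ > 0: the column is stably stratified throughout.

none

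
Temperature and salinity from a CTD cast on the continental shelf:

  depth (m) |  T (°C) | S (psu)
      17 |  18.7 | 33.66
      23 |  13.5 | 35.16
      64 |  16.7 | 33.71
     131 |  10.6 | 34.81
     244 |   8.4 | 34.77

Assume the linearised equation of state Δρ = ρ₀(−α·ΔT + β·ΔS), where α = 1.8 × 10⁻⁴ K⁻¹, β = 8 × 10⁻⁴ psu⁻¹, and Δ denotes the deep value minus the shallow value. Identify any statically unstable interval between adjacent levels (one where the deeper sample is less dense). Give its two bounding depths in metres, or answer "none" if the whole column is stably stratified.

Evaluate Δρ/ρ₀ = −αΔT + βΔS across each adjacent pair:
  17–23 m: −αΔT+βΔS = −(1.8 × 10⁻⁴)(-5.2)+(8 × 10⁻⁴)(+1.50) = 2.1 × 10⁻³ → stable
  23–64 m: −αΔT+βΔS = −(1.8 × 10⁻⁴)(+3.2)+(8 × 10⁻⁴)(-1.45) = -1.7 × 10⁻³ → UNSTABLE
  64–131 m: −αΔT+βΔS = −(1.8 × 10⁻⁴)(-6.1)+(8 × 10⁻⁴)(+1.10) = 2.0 × 10⁻³ → stable
  131–244 m: −αΔT+βΔS = −(1.8 × 10⁻⁴)(-2.2)+(8 × 10⁻⁴)(-0.04) = 3.6 × 10⁻⁴ → stable
The 23–64 m interval has Δρ < 0: lighter water underlies denser water.

23–64 m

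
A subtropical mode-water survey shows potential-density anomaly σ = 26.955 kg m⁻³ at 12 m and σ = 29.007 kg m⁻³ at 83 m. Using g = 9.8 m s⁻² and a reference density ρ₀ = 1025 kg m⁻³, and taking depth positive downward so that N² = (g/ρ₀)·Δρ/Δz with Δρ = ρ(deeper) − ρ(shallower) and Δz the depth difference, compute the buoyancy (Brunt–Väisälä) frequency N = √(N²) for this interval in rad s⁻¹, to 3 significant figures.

0.0166 rad s⁻¹

Δρ = 1029.007 − 1026.955 = 2.052 kg m⁻³ over Δz = 83 − 12 = 71 m.
N² = (9.8/1025) × (2.052/71) = 2.7633 × 10⁻⁴ s⁻².
N = √(2.7633 × 10⁻⁴) = 0.016623 rad s⁻¹ ≈ 0.0166 rad s⁻¹.
Since Δρ > 0 the layer is stably stratified.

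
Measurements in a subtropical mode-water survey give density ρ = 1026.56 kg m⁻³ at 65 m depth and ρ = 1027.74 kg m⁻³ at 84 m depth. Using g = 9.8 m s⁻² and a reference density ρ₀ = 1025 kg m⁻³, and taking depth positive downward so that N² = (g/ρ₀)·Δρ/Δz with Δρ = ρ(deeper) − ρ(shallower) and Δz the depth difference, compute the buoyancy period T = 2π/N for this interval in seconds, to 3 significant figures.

Δρ = 1027.74 − 1026.56 = 1.18 kg m⁻³ over Δz = 84 − 65 = 19 m.
N² = (9.8/1025) × (1.18/19) = 5.9379 × 10⁻⁴ s⁻².
N = √(5.9379 × 10⁻⁴) = 0.024368 rad s⁻¹, so T = 2π/N = 257.85 s ≈ 258 s.

258 s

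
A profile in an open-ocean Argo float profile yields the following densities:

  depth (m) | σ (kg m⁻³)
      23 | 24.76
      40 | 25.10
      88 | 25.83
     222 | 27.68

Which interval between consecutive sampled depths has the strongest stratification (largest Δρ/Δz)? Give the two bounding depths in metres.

Compute the density gradient over each adjacent pair:
  23–40 m: Δρ/Δz = 0.34/17 = 0.020 kg m⁻⁴
  40–88 m: Δρ/Δz = 0.73/48 = 0.015 kg m⁻⁴
  88–222 m: Δρ/Δz = 1.85/134 = 0.014 kg m⁻⁴
The largest gradient is in the 23–40 m interval — the pycnocline.

23–40 m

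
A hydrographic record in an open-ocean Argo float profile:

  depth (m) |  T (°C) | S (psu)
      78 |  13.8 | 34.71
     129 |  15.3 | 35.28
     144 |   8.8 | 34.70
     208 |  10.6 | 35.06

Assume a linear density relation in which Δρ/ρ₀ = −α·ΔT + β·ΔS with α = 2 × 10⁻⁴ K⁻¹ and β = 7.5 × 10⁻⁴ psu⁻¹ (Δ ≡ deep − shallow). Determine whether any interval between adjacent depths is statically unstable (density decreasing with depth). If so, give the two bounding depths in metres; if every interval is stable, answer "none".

144–208 m

Evaluate Δρ/ρ₀ = −αΔT + βΔS across each adjacent pair:
  78–129 m: −αΔT+βΔS = −(2 × 10⁻⁴)(+1.5)+(7.5 × 10⁻⁴)(+0.57) = 1.3 × 10⁻⁴ → stable
  129–144 m: −αΔT+βΔS = −(2 × 10⁻⁴)(-6.5)+(7.5 × 10⁻⁴)(-0.58) = 8.7 × 10⁻⁴ → stable
  144–208 m: −αΔT+βΔS = −(2 × 10⁻⁴)(+1.8)+(7.5 × 10⁻⁴)(+0.36) = -9.0 × 10⁻⁵ → UNSTABLE
The 144–208 m interval has Δρ < 0: lighter water underlies denser water.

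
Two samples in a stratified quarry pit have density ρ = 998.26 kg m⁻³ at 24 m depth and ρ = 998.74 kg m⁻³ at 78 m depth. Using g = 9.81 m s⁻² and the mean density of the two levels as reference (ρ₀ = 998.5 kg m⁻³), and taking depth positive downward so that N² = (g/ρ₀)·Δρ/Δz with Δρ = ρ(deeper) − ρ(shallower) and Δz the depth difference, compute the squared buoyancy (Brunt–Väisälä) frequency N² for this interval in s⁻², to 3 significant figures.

Δρ = 998.74 − 998.26 = 0.48 kg m⁻³ over Δz = 78 − 24 = 54 m.
N² = (9.81/998.5) × (0.48/54) = 8.7331 × 10⁻⁵ s⁻² ≈ 8.73 × 10⁻⁵ s⁻².

8.73 × 10⁻⁵ s⁻²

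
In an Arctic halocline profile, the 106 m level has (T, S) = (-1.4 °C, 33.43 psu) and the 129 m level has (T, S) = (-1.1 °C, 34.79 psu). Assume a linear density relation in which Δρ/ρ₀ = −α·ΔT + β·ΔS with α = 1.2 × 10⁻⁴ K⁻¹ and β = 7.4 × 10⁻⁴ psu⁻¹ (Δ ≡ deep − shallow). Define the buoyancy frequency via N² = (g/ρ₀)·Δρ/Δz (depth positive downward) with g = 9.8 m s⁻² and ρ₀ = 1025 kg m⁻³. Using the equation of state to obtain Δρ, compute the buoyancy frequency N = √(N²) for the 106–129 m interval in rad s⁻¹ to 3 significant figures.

0.0203 rad s⁻¹

ΔT = +0.3 K, ΔS = +1.36 psu (deep − shallow).
Δρ/ρ₀ = −αΔT + βΔS = -3.60 × 10⁻⁵ + 1.0064 × 10⁻³ = 9.704 × 10⁻⁴, so Δρ ≈ 0.9947 kg m⁻³.
N² = (g/ρ₀)·Δρ/Δz = g·(Δρ/ρ₀)/Δz = 9.8 × 9.704 × 10⁻⁴ / 23 = 4.1347 × 10⁻⁴ s⁻².
N = √(4.1347 × 10⁻⁴) = 0.020334 rad s⁻¹ ≈ 0.0203 rad s⁻¹.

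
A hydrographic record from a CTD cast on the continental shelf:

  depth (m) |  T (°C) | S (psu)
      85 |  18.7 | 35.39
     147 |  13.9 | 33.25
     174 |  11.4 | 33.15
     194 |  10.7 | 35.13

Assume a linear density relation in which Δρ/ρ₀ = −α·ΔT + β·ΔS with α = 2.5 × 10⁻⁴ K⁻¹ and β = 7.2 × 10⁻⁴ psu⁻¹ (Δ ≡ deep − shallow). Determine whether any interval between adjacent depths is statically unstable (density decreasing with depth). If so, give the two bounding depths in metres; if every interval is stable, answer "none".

85–147 m

Evaluate Δρ/ρ₀ = −αΔT + βΔS across each adjacent pair:
  85–147 m: −αΔT+βΔS = −(2.5 × 10⁻⁴)(-4.8)+(7.2 × 10⁻⁴)(-2.14) = -3.4 × 10⁻⁴ → UNSTABLE
  147–174 m: −αΔT+βΔS = −(2.5 × 10⁻⁴)(-2.5)+(7.2 × 10⁻⁴)(-0.10) = 5.5 × 10⁻⁴ → stable
  174–194 m: −αΔT+βΔS = −(2.5 × 10⁻⁴)(-0.7)+(7.2 × 10⁻⁴)(+1.98) = 1.6 × 10⁻³ → stable
The 85–147 m interval has Δρ < 0: lighter water underlies denser water.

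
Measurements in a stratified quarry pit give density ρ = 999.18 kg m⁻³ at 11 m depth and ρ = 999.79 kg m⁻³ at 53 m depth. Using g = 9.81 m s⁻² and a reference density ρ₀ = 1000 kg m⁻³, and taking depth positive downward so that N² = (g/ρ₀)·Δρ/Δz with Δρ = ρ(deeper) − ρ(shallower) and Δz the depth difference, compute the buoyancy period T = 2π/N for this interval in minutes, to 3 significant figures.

8.77 min

Δρ = 999.79 − 999.18 = 0.61 kg m⁻³ over Δz = 53 − 11 = 42 m.
N² = (9.81/1000) × (0.61/42) = 1.4248 × 10⁻⁴ s⁻².
N = √(1.4248 × 10⁻⁴) = 0.011936 rad s⁻¹, so T = 2π/N = 526.41 s = 8.7735 min ≈ 8.77 min.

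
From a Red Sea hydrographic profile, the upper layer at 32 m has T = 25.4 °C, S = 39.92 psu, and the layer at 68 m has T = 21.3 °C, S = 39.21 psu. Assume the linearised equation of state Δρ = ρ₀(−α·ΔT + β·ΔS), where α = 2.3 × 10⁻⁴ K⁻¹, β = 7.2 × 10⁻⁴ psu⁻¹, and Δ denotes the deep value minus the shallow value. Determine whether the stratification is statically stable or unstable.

stable

ΔT = 21.3 − 25.4 = -4.1 K and ΔS = 39.21 − 39.92 = -0.71 psu (deep − shallow).
−αΔT = 9.43 × 10⁻⁴; βΔS = -5.112 × 10⁻⁴; sum Δρ/ρ₀ = 4.318 × 10⁻⁴.
Δρ/ρ₀ > 0, so Δρ > 0: deeper water is denser → statically stable.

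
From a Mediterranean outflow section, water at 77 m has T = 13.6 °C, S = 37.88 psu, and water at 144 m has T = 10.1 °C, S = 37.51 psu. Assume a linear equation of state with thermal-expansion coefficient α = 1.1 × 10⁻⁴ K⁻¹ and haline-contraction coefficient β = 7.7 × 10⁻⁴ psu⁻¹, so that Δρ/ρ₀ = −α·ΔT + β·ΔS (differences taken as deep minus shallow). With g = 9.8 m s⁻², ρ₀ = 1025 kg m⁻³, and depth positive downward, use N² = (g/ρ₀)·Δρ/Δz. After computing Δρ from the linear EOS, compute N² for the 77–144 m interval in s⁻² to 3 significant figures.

1.46 × 10⁻⁵ s⁻²

ΔT = -3.5 K, ΔS = -0.37 psu (deep − shallow).
Δρ/ρ₀ = −αΔT + βΔS = 3.85 × 10⁻⁴ − 2.849 × 10⁻⁴ = 1.001 × 10⁻⁴, so Δρ ≈ 0.1026 kg m⁻³.
N² = (g/ρ₀)·Δρ/Δz = g·(Δρ/ρ₀)/Δz = 9.8 × 1.001 × 10⁻⁴ / 67 = 1.4641 × 10⁻⁵ s⁻² ≈ 1.46 × 10⁻⁵ s⁻².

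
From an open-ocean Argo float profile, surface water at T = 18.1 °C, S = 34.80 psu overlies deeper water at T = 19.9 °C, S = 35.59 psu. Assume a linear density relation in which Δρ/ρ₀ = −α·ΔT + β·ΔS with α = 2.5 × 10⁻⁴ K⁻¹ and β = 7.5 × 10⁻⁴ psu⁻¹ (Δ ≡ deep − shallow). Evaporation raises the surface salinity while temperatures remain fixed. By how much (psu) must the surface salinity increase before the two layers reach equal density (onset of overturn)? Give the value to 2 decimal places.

Neutral buoyancy requires −α(T_deep − T_surf) + β(S_deep − S_surf′) = 0.
S_surf′ = S_deep − (α/β)·ΔT = 35.59 − (2.5 × 10⁻⁴/7.5 × 10⁻⁴)·(+1.8) = 34.9900 psu.
Increase required: 34.9900 − 34.80 = 0.1900 psu.

0.19 psu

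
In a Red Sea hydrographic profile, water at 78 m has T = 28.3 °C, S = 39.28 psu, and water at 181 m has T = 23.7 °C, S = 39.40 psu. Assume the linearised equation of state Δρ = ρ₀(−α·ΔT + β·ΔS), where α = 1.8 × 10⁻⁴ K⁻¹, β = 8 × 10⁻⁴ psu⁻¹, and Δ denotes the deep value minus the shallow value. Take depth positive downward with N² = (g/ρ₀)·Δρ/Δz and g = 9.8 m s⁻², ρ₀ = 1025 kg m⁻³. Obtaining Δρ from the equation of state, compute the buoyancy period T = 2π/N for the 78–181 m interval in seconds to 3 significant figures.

ΔT = -4.6 K, ΔS = +0.12 psu (deep − shallow).
Δρ/ρ₀ = −αΔT + βΔS = 8.28 × 10⁻⁴ + 9.60 × 10⁻⁵ = 9.24 × 10⁻⁴, so Δρ ≈ 0.9471 kg m⁻³.
N² = (g/ρ₀)·Δρ/Δz = g·(Δρ/ρ₀)/Δz = 9.8 × 9.24 × 10⁻⁴ / 103 = 8.7915 × 10⁻⁵ s⁻².
N = √(8.7915 × 10⁻⁵) = 9.3763 × 10⁻³ rad s⁻¹ → T = 2π/N = 670.11 s ≈ 670 s.

670 s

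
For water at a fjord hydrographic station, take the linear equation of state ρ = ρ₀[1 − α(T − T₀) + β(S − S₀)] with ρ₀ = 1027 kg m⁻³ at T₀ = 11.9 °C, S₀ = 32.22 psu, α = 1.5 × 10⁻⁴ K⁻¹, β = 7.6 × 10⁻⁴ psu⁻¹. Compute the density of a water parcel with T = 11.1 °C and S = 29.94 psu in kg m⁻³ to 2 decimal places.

T − T₀ = -0.8 K, S − S₀ = -2.28 psu.
Bracket = 1 − α·(-0.8) + β·(-2.28) = 1 + (-1.6128 × 10⁻³) = 0.9983872.
ρ = 1027 × 0.9983872 = 1025.34 kg m⁻³.

1025.34 kg m⁻³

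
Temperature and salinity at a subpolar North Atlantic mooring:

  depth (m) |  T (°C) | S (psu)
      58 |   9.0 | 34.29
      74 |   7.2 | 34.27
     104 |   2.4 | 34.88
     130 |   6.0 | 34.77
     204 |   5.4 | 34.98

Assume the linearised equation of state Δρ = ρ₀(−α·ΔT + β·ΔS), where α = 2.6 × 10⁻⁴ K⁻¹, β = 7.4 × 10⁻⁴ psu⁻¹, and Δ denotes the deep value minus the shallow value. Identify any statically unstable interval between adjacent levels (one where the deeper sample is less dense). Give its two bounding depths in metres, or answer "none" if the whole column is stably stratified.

Evaluate Δρ/ρ₀ = −αΔT + βΔS across each adjacent pair:
  58–74 m: −αΔT+βΔS = −(2.6 × 10⁻⁴)(-1.8)+(7.4 × 10⁻⁴)(-0.02) = 4.5 × 10⁻⁴ → stable
  74–104 m: −αΔT+βΔS = −(2.6 × 10⁻⁴)(-4.8)+(7.4 × 10⁻⁴)(+0.61) = 1.7 × 10⁻³ → stable
  104–130 m: −αΔT+βΔS = −(2.6 × 10⁻⁴)(+3.6)+(7.4 × 10⁻⁴)(-0.11) = -1.0 × 10⁻³ → UNSTABLE
  130–204 m: −αΔT+βΔS = −(2.6 × 10⁻⁴)(-0.6)+(7.4 × 10⁻⁴)(+0.21) = 3.1 × 10⁻⁴ → stable
The 104–130 m interval has Δρ < 0: lighter water underlies denser water.

104–130 m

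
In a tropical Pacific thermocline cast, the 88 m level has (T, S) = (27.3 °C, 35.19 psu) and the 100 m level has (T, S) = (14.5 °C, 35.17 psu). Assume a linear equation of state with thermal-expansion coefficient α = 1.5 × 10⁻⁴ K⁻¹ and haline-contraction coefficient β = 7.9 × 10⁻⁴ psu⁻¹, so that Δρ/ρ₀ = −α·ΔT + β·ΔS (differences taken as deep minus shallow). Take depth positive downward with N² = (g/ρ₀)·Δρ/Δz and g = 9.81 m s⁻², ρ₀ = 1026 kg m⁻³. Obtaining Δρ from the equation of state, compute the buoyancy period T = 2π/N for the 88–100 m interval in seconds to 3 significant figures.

159 s

ΔT = -12.8 K, ΔS = -0.02 psu (deep − shallow).
Δρ/ρ₀ = −αΔT + βΔS = 1.92 × 10⁻³ − 1.58 × 10⁻⁵ = 1.9042 × 10⁻³, so Δρ ≈ 1.954 kg m⁻³.
N² = (g/ρ₀)·Δρ/Δz = g·(Δρ/ρ₀)/Δz = 9.81 × 1.9042 × 10⁻³ / 12 = 1.5567 × 10⁻³ s⁻².
N = √(1.5567 × 10⁻³) = 0.039455 rad s⁻¹ → T = 2π/N = 159.25 s ≈ 159 s.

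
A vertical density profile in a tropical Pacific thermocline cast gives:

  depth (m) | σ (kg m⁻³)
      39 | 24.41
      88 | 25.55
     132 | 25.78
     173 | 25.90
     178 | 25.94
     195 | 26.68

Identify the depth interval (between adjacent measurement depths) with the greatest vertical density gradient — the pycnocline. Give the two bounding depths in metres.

Compute the density gradient over each adjacent pair:
  39–88 m: Δρ/Δz = 1.14/49 = 0.023 kg m⁻⁴
  88–132 m: Δρ/Δz = 0.23/44 = 5.2 × 10⁻³ kg m⁻⁴
  132–173 m: Δρ/Δz = 0.12/41 = 2.9 × 10⁻³ kg m⁻⁴
  173–178 m: Δρ/Δz = 0.04/5 = 8.0 × 10⁻³ kg m⁻⁴
  178–195 m: Δρ/Δz = 0.74/17 = 0.044 kg m⁻⁴
The largest gradient is in the 178–195 m interval — the pycnocline.

178–195 m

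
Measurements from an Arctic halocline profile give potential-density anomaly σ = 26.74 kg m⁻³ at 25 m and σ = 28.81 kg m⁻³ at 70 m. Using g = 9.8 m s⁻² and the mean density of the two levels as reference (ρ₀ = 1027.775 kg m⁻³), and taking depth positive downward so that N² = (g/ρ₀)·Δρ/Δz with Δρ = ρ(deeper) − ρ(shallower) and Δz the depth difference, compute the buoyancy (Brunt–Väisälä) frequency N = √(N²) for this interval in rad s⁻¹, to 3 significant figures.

Δρ = 1028.81 − 1026.74 = 2.07 kg m⁻³ over Δz = 70 − 25 = 45 m.
N² = (9.8/1027.775) × (2.07/45) = 4.3862 × 10⁻⁴ s⁻².
N = √(4.3862 × 10⁻⁴) = 0.020943 rad s⁻¹ ≈ 0.0209 rad s⁻¹.

0.0209 rad s⁻¹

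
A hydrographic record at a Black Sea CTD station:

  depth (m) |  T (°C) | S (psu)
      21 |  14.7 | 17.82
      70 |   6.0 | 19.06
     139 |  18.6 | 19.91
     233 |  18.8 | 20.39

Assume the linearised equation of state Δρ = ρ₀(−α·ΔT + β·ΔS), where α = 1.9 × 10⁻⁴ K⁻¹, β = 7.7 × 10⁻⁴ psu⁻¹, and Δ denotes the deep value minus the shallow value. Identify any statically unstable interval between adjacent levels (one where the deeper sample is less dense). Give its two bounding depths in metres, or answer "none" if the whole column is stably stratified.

Evaluate Δρ/ρ₀ = −αΔT + βΔS across each adjacent pair:
  21–70 m: −αΔT+βΔS = −(1.9 × 10⁻⁴)(-8.7)+(7.7 × 10⁻⁴)(+1.24) = 2.6 × 10⁻³ → stable
  70–139 m: −αΔT+βΔS = −(1.9 × 10⁻⁴)(+12.6)+(7.7 × 10⁻⁴)(+0.85) = -1.7 × 10⁻³ → UNSTABLE
  139–233 m: −αΔT+βΔS = −(1.9 × 10⁻⁴)(+0.2)+(7.7 × 10⁻⁴)(+0.48) = 3.3 × 10⁻⁴ → stable
The 70–139 m interval has Δρ < 0: lighter water underlies denser water.

70–139 m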